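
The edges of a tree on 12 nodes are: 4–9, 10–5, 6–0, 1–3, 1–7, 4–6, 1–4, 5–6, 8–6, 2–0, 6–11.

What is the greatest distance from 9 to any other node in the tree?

4

The node farthest from 9 is 10 (2 also at distance 4), via 9–4–6–5–10 — 4 edges.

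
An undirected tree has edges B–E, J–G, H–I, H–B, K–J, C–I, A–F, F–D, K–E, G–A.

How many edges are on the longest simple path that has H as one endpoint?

8

The node farthest from H is D, via H-B-E-K-J-G-A-F-D — 8 edges.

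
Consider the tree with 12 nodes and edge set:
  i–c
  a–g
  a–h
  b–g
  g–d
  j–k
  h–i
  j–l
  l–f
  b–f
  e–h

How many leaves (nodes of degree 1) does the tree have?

The leaves are c, d, e, k.
That is 4 leaves.

4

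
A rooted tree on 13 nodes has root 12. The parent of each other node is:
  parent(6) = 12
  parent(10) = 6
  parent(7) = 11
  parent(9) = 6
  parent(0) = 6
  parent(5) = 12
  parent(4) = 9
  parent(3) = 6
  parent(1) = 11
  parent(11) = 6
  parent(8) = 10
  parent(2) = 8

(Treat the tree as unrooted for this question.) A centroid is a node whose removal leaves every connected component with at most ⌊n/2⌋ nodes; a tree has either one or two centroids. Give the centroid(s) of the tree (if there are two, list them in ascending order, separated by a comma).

Removing 6 splits the tree into components of sizes 3, 3, 2, 2, 1, 1; the largest is 3 ≤ ⌊13/2⌋ = 6.
No neighbour of 6 does as well, so 6 is the unique centroid.

6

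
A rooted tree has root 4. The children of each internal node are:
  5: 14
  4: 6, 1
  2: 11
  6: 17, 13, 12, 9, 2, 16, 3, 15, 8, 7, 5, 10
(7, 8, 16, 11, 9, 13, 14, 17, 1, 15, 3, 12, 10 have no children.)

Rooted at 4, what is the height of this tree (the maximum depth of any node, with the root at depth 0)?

The longest root-to-leaf path is 4 – 6 – 2 – 11 (3 edges).

3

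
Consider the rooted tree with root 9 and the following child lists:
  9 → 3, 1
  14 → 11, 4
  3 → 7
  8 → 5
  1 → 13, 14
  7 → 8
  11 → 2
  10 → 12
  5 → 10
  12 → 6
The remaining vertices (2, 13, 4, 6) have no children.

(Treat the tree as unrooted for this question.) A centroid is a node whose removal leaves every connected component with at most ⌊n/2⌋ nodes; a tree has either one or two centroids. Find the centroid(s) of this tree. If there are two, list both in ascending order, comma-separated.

3, 9

Delete 9: the remaining components have sizes 7, 6. Max 7 ≤ 7, so 9 is a centroid.
Its neighbour 3 also leaves a largest component of size 7, so both are centroids.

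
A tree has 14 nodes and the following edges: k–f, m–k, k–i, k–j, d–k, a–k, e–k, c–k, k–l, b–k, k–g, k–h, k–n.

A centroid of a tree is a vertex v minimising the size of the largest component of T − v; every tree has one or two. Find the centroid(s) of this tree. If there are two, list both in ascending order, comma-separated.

k

Delete k: the remaining components have sizes 1, 1, 1, 1, 1, 1, 1, 1, 1, 1, 1, 1, 1. Max 1 ≤ 7, so k is a centroid.
No neighbour of k does as well, so k is the unique centroid.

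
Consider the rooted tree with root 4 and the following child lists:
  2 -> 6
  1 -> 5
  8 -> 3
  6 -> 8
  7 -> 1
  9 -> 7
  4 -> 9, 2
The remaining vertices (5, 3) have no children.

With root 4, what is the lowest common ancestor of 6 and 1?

6's ancestor chain is 6, 2, 4 and 1's is 1, 7, 9, 4; they first meet at 4.

4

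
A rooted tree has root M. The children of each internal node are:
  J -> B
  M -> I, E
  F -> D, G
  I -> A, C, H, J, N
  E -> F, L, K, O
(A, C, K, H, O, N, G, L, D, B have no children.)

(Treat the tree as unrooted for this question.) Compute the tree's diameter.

A longest path is B–J–I–M–E–F–D, with 6 edges.

6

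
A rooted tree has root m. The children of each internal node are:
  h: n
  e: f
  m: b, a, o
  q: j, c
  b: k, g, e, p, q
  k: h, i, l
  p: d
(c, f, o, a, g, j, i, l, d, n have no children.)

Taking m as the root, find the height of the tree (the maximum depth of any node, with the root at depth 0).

n sits deepest: m → b → k → h → n — 4 edges from the root.

4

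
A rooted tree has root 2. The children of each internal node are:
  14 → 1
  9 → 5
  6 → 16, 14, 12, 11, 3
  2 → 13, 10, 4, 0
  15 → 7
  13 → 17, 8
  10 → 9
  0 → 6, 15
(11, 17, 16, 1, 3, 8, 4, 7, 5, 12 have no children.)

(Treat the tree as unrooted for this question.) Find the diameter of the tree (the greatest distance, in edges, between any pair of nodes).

Starting from 5, a farthest node is 1 at distance 7.
One longest path: 5 - 9 - 10 - 2 - 0 - 6 - 14 - 1.
So the diameter is 7.

7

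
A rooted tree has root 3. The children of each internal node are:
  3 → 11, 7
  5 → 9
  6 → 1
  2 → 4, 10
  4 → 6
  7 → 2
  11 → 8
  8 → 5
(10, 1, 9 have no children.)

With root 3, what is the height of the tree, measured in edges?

5

1 sits deepest: 3 → 7 → 2 → 4 → 6 → 1 — 5 edges from the root.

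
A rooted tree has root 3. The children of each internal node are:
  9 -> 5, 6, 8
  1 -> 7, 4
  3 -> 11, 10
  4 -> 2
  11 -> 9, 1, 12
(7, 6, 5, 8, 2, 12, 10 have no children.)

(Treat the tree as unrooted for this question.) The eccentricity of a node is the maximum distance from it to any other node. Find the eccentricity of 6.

The node farthest from 6 is 2, via 6-9-11-1-4-2 — 5 edges.

5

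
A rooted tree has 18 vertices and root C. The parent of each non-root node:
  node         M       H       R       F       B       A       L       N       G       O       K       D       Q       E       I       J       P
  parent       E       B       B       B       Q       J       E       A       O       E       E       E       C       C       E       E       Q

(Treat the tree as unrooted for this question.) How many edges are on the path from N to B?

6

Walking from N: N - A - J - E - C - Q - B. Length 6.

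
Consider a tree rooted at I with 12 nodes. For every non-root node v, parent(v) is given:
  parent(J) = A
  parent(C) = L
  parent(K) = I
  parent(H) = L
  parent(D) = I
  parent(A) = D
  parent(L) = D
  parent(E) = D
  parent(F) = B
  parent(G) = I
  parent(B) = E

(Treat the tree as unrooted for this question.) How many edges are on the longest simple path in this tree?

A longest path is F-B-E-D-A-J, with 5 edges.

5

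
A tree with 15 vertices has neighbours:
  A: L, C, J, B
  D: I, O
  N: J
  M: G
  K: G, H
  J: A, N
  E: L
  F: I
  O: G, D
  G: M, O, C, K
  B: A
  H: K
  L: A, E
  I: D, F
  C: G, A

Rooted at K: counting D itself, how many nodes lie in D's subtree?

3

D's subtree: {D, I, F}, size 3.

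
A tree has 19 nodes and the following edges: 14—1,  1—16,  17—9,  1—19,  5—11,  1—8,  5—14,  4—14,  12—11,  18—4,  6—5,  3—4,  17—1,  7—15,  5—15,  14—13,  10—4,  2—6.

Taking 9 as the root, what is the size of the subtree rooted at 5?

7

The subtree rooted at 5 contains: 5, 6, 11, 15, 2, 12, 7 — 7 nodes.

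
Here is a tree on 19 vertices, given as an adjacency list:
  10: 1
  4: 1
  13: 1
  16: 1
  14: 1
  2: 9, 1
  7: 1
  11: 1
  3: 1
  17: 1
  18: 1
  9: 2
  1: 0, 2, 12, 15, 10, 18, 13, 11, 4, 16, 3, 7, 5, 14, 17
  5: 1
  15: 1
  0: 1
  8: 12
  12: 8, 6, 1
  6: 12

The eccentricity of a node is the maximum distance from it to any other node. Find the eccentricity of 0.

Distances from 0 peak at 3, attained at 8 (6, 9 also at distance 3).
0 – 1 – 12 – 8

3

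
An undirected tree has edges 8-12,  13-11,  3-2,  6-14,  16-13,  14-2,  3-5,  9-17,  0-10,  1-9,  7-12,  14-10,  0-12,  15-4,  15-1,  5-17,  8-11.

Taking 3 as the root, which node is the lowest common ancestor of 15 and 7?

Path 15→root: 15 1 9 17 5 3; path 7→root: 7 12 0 10 14 2 3.
First common node: 3.

3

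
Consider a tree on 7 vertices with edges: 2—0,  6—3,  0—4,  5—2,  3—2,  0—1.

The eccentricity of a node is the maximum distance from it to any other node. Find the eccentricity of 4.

Distances from 4 peak at 4, attained at 6.
4 – 0 – 2 – 3 – 6

4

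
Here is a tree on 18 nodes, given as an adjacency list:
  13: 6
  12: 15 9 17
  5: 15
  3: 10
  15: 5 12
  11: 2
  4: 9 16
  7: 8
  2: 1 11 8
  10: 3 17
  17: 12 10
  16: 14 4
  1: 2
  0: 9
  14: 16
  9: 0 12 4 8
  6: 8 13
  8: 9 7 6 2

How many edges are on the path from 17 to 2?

4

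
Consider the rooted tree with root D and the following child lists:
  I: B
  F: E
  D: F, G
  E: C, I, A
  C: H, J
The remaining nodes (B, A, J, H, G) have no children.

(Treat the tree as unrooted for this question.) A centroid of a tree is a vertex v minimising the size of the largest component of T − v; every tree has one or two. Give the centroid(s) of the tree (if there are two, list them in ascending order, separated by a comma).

E

Removing E splits the tree into components of sizes 3, 3, 2, 1; the largest is 3 ≤ ⌊10/2⌋ = 5.
No neighbour of E does as well, so E is the unique centroid.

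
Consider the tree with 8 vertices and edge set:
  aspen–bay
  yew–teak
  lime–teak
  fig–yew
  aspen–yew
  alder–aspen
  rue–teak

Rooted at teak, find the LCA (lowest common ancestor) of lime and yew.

teak

lime's ancestor chain is lime, teak and yew's is yew, teak; they first meet at teak.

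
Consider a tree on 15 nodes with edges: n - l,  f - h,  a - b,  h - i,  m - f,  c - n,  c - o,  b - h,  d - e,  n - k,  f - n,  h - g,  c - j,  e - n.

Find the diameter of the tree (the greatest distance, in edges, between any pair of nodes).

6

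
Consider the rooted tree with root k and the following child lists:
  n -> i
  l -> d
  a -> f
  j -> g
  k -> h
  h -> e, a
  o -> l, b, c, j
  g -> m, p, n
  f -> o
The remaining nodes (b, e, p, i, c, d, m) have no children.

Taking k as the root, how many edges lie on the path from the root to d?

k – h – a – f – o – l – d — 6 edges.

6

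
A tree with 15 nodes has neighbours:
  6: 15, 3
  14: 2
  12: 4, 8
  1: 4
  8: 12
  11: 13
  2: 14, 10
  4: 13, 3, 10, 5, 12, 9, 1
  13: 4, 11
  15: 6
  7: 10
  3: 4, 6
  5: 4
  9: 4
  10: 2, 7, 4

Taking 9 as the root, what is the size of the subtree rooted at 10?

4

10's subtree: {10, 7, 2, 14}, size 4.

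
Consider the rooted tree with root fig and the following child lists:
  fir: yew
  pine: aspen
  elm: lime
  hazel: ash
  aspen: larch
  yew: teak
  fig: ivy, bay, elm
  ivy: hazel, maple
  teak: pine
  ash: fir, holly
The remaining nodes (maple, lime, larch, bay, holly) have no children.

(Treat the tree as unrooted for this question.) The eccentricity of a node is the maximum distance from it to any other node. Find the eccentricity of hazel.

7

A farthest node from hazel is larch.
The path hazel – ash – fir – yew – teak – pine – aspen – larch has 7 edges.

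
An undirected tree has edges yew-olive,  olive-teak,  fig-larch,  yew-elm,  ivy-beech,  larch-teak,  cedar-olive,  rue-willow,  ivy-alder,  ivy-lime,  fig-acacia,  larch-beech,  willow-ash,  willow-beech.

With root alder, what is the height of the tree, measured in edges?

7

A deepest node is elm, reached by alder → ivy → beech → larch → teak → olive → yew → elm.
That path has 7 edges, so the height is 7.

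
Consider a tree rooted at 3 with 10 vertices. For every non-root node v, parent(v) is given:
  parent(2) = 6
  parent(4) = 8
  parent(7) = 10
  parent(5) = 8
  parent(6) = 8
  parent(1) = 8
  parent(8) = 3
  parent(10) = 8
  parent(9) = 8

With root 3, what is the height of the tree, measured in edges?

3

The longest root-to-leaf path is 3 → 8 → 10 → 7 (3 edges).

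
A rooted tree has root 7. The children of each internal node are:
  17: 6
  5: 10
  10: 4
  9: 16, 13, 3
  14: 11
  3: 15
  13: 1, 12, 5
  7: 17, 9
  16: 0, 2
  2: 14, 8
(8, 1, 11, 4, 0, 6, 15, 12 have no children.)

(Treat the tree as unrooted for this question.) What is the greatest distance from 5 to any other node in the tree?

6

The node farthest from 5 is 11, via 5-13-9-16-2-14-11 — 6 edges.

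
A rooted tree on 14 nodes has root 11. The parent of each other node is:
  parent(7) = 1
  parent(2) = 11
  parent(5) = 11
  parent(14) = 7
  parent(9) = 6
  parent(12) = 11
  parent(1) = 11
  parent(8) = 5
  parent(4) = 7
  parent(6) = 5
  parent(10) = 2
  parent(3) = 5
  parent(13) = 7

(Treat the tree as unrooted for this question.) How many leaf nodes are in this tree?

Degree-1 nodes: 3, 4, 8, 9, 10, 12, 13, 14 — 8 of them.

8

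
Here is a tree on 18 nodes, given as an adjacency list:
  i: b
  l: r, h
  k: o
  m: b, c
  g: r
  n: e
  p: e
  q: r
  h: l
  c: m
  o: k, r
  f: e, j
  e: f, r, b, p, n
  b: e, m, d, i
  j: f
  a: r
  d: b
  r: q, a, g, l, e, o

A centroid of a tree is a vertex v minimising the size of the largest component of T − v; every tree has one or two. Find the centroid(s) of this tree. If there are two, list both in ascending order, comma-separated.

e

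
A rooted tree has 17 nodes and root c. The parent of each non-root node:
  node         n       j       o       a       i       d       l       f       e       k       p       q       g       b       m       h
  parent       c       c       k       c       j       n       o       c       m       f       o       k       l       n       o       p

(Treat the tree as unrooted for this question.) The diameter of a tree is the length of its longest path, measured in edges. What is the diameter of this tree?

BFS from e reaches d last, at distance 7; BFS from d confirms no node is farther.
Path: e - m - o - k - f - c - n - d.

7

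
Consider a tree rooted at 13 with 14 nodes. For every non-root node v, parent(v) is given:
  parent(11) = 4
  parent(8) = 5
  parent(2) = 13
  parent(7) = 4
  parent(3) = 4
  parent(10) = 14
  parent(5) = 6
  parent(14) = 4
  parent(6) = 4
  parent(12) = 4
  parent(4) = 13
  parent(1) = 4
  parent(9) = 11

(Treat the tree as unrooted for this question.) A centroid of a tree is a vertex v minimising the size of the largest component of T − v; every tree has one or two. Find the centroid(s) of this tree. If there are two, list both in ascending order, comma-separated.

Removing 4 splits the tree into components of sizes 3, 2, 2, 2, 1, 1, 1, 1; the largest is 3 ≤ ⌊14/2⌋ = 7.
No neighbour of 4 does as well, so 4 is the unique centroid.

4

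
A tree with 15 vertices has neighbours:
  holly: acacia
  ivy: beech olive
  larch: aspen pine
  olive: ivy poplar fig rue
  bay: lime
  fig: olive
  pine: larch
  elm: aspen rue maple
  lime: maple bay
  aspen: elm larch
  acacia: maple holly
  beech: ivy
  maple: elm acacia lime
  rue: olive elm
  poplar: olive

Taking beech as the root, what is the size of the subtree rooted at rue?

10

The subtree rooted at rue contains: rue, elm, maple, aspen, acacia, lime, larch, holly, bay, pine — 10 nodes.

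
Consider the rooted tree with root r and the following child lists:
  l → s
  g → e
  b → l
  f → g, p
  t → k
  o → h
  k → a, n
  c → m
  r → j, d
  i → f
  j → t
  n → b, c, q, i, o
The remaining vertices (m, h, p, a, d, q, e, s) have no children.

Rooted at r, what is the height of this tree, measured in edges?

8

A deepest node is e, reached by r – j – t – k – n – i – f – g – e.
That path has 8 edges, so the height is 8.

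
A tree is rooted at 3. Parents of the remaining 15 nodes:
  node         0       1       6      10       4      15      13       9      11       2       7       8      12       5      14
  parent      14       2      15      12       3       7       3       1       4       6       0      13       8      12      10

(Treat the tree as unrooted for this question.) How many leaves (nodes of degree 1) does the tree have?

Degree-1 nodes: 5, 9, 11 — 3 of them.

3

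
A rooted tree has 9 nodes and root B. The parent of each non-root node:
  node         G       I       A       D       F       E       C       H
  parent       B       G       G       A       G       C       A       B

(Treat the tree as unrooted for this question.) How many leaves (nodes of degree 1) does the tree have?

Exactly 5 nodes have a single neighbour: D, E, F, H, I.

5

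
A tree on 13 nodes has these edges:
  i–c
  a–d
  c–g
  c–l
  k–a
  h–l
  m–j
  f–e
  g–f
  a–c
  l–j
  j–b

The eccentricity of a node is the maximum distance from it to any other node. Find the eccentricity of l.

4

The node farthest from l is e, via l-c-g-f-e — 4 edges.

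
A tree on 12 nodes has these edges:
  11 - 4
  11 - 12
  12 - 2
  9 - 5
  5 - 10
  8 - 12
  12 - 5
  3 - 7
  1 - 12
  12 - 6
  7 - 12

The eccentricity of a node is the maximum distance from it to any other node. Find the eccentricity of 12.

A farthest node from 12 is 4 (10, 3, 9 also at distance 2).
The path 12 – 11 – 4 has 2 edges.

2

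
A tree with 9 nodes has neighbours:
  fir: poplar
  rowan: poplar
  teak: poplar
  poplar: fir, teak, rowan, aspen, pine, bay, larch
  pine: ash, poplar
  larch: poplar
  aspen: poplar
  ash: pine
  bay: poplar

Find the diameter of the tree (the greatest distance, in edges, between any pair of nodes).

Starting from ash, a farthest node is fir at distance 3.
One longest path: ash - pine - poplar - fir.
So the diameter is 3.

3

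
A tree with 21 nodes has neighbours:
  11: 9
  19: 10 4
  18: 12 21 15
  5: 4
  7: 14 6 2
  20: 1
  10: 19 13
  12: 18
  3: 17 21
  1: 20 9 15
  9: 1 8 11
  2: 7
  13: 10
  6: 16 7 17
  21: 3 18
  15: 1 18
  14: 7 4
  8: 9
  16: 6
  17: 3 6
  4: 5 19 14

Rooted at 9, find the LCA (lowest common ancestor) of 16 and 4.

6

Path 16→root: 16 6 17 3 21 18 15 1 9; path 4→root: 4 14 7 6 17 3 21 18 15 1 9.
First common node: 6.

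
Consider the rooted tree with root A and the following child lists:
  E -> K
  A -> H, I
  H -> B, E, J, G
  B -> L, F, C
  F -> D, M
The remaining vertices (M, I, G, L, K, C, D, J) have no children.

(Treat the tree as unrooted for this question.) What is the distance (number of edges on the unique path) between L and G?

3

L – B – H – G: 3 edges.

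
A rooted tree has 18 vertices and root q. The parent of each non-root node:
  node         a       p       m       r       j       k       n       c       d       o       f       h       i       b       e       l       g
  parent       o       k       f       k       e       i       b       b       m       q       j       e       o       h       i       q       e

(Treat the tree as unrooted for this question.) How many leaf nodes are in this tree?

Degree-1 nodes: a, c, d, g, l, n, p, r — 8 of them.

8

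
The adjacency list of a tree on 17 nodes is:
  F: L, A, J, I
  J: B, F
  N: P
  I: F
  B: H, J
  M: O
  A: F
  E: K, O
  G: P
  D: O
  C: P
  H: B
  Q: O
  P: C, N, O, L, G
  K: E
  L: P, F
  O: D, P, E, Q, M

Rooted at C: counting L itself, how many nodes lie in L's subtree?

7

Descendants of L (including itself): L, F, I, A, J, B, H. That's 7.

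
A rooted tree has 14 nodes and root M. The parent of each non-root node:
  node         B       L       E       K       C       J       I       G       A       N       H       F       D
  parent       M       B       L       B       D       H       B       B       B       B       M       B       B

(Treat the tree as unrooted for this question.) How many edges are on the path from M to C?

3

Walking from M: M - B - D - C. Length 3.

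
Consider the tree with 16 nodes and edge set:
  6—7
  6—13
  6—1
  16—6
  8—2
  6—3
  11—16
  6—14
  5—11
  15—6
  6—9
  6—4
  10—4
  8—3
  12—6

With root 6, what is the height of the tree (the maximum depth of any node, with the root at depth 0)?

The longest root-to-leaf path is 6 → 3 → 8 → 2 (3 edges).

3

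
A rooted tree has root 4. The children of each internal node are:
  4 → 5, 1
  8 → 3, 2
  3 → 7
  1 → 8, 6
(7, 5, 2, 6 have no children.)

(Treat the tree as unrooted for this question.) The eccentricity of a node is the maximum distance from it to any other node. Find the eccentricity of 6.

4

The node farthest from 6 is 7, via 6 – 1 – 8 – 3 – 7 — 4 edges.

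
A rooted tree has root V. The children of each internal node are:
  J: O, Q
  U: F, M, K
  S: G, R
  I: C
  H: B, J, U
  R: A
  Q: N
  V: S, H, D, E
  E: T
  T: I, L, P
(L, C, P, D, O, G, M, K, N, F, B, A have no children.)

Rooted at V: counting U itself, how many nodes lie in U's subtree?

U's subtree: {U, F, M, K}, size 4.

4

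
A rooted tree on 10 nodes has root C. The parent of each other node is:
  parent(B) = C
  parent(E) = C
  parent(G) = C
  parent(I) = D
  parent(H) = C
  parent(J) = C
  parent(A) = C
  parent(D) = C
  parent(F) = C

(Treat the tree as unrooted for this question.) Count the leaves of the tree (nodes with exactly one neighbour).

8

Degree-1 nodes: A, B, E, F, G, H, I, J — 8 of them.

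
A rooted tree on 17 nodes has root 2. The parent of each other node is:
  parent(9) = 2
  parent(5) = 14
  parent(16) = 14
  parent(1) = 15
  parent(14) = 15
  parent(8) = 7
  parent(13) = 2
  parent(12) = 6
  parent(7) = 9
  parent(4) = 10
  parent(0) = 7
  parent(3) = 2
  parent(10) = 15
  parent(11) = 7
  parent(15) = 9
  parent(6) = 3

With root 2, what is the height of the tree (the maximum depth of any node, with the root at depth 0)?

4

A deepest node is 5, reached by 2 – 9 – 15 – 14 – 5.
That path has 4 edges, so the height is 4.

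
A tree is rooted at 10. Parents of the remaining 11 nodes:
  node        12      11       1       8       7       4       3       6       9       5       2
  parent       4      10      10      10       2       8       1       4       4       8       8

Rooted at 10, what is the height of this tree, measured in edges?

12 sits deepest: 10 → 8 → 4 → 12 — 3 edges from the root.

3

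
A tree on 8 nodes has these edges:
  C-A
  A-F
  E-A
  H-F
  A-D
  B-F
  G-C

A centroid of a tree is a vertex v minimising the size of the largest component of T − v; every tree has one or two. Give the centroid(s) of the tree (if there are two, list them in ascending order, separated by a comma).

A

If A is removed the pieces have sizes 3, 2, 1, 1, all ≤ ⌊8/2⌋ = 4.
Every other node leaves some component of size > 4, so the centroid is unique.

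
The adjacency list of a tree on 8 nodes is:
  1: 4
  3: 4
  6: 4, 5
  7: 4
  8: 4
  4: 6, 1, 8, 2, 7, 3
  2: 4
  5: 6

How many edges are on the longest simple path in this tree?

3

BFS from 5 reaches 1 last, at distance 3; BFS from 1 confirms no node is farther.
Path: 5-6-4-1.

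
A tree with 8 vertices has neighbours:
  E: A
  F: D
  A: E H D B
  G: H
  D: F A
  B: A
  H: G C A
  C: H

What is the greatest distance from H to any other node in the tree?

A farthest node from H is F.
The path H–A–D–F has 3 edges.

3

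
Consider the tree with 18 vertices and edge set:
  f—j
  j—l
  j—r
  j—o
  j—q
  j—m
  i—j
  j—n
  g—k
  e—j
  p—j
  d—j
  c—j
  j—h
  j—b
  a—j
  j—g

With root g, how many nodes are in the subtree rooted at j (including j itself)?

The subtree rooted at j contains: j, b, d, l, m, o, e, f, a, q, r, h, n, p, i, c — 16 nodes.

16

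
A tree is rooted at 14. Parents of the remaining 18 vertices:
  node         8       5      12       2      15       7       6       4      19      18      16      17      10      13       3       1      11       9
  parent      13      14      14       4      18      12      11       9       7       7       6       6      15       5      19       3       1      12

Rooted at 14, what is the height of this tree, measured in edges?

17 sits deepest: 14-12-7-19-3-1-11-6-17 — 8 edges from the root.

8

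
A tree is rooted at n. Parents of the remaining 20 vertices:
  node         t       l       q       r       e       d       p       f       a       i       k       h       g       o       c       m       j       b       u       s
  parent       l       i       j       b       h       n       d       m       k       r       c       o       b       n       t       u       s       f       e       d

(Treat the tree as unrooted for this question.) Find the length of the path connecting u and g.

u - m - f - b - g: 4 edges.

4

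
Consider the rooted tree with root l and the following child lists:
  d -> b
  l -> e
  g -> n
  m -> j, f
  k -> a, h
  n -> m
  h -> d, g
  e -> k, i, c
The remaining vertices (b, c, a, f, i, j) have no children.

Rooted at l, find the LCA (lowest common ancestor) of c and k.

c's ancestor chain is c, e, l and k's is k, e, l; they first meet at e.

e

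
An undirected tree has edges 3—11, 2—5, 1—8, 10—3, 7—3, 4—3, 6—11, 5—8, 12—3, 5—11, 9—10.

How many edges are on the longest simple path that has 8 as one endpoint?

5

A farthest node from 8 is 9.
The path 8 – 5 – 11 – 3 – 10 – 9 has 5 edges.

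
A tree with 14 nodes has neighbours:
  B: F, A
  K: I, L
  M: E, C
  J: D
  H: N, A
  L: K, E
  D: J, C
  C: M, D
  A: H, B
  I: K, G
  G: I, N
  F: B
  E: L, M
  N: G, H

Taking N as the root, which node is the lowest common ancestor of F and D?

N

F's ancestor chain is F, B, A, H, N and D's is D, C, M, E, L, K, I, G, N; they first meet at N.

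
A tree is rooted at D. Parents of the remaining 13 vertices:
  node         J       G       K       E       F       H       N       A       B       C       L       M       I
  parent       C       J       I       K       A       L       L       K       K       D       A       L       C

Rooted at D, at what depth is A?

4

Climbing from A to the root: A – K – I – C – D. That's 4 steps.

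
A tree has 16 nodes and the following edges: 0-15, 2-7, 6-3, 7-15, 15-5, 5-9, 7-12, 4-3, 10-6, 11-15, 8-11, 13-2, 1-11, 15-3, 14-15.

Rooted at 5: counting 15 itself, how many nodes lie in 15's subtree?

15's subtree: {15, 11, 3, 7, 0, 14, 1, 8, 4, 6, 12, 2, 10, 13}, size 14.

14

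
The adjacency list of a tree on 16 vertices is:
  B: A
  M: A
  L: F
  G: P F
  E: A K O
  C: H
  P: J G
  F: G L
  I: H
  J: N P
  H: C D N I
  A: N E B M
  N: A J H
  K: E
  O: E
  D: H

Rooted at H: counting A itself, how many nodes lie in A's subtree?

The subtree rooted at A contains: A, E, M, B, O, K — 6 nodes.

6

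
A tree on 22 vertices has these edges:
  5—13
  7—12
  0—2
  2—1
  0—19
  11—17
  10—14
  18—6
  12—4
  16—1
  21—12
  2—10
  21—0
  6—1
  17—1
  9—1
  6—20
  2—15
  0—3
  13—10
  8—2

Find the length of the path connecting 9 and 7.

Walking from 9: 9–1–2–0–21–12–7. Length 6.

6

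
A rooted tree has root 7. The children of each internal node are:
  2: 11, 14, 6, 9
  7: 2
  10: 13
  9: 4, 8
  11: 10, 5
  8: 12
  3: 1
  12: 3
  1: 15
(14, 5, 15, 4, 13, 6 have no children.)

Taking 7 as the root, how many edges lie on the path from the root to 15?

Path from 7 to 15: 7 → 2 → 9 → 8 → 12 → 3 → 1 → 15, which has 7 edges.

7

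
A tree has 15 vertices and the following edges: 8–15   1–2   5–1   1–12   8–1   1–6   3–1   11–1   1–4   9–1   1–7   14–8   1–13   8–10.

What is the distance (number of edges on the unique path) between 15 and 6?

3

Walking from 15: 15 - 8 - 1 - 6. Length 3.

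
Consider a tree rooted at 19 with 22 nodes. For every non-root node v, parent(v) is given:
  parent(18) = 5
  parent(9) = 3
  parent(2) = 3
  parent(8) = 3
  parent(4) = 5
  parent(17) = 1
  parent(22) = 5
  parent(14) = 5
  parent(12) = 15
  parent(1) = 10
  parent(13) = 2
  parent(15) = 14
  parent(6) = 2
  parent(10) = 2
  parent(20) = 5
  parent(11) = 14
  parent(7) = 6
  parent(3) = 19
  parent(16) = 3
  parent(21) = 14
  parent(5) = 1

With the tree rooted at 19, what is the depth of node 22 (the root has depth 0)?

6

Path from 19 to 22: 19–3–2–10–1–5–22, which has 6 edges.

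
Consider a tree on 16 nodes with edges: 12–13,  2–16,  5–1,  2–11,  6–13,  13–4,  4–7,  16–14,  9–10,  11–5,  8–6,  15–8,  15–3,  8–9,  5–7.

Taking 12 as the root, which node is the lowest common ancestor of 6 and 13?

13

Path 6→root: 6 13 12; path 13→root: 13 12.
First common node: 13.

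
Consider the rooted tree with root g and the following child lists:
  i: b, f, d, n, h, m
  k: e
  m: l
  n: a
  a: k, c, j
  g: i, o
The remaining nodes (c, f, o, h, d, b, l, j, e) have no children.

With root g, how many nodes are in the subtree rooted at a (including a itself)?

a's subtree: {a, k, j, c, e}, size 5.

5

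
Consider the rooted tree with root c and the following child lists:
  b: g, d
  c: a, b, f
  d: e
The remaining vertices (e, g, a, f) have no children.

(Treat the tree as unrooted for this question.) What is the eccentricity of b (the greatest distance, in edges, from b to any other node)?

Distances from b peak at 2, attained at e (a, f also at distance 2).
b – d – e

2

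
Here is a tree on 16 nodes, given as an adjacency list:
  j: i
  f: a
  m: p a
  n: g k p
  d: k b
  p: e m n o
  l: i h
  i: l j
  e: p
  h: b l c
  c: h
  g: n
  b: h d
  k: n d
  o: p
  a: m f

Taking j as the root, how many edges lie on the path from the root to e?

j–i–l–h–b–d–k–n–p–e — 9 edges.

9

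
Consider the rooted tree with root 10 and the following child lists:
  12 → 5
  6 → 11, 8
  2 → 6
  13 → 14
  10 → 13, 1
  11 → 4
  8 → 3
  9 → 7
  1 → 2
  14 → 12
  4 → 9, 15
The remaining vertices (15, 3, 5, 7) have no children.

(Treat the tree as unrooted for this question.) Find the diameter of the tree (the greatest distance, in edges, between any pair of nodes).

A longest path is 7 - 9 - 4 - 11 - 6 - 2 - 1 - 10 - 13 - 14 - 12 - 5, with 11 edges.

11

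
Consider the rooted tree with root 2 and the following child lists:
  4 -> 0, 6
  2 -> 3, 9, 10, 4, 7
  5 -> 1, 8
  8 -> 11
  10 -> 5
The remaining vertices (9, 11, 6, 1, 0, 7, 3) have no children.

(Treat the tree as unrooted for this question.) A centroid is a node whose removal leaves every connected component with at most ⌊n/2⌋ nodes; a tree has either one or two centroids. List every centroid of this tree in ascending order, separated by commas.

2

Removing 2 splits the tree into components of sizes 5, 3, 1, 1, 1; the largest is 5 ≤ ⌊12/2⌋ = 6.
Every other node leaves some component of size > 6, so the centroid is unique.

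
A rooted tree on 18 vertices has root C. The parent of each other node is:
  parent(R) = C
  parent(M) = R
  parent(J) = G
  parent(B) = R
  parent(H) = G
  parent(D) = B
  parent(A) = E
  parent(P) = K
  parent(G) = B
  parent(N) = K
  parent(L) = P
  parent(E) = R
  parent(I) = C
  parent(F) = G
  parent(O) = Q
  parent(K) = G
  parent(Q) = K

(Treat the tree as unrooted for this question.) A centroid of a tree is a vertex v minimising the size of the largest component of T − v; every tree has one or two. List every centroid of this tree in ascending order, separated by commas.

If G is removed the pieces have sizes 8, 6, 1, 1, 1, all ≤ ⌊18/2⌋ = 9.
Every other node leaves some component of size > 9, so the centroid is unique.

G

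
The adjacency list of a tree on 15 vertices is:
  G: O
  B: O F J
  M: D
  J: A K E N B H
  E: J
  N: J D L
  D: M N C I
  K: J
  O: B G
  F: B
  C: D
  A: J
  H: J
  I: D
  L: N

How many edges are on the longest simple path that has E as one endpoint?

The node farthest from E is I (M, G, C also at distance 4), via E–J–N–D–I — 4 edges.

4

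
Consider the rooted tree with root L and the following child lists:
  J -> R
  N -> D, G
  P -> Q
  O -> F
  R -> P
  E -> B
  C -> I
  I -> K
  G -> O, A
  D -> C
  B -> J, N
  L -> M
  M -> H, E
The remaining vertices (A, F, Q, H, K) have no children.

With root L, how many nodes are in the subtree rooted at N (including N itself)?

Descendants of N (including itself): N, D, G, C, O, A, I, F, K. That's 9.

9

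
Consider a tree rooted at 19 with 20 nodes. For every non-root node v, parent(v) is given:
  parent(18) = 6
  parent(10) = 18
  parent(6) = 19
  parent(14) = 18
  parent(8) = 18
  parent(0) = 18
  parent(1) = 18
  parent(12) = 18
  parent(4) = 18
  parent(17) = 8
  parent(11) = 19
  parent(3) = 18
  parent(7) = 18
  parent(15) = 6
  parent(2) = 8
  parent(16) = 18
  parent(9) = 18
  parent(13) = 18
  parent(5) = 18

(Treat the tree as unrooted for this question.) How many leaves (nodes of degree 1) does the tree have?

Degree-1 nodes: 0, 1, 2, 3, 4, 5, 7, 9, 10, 11, 12, 13, 14, 15, 16, 17 — 16 of them.

16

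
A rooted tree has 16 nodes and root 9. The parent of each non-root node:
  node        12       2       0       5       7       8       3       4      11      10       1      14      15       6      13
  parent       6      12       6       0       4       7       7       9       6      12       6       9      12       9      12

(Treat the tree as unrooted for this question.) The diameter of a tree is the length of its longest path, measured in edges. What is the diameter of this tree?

6

A longest path is 8 - 7 - 4 - 9 - 6 - 0 - 5, with 6 edges.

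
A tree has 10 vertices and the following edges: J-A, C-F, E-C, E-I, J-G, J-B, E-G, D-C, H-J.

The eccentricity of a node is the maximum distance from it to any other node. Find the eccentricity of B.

The node farthest from B is F (D also at distance 5), via B-J-G-E-C-F — 5 edges.

5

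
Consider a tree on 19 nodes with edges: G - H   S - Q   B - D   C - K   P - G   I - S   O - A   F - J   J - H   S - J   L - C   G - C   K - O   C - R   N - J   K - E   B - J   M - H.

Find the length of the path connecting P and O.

4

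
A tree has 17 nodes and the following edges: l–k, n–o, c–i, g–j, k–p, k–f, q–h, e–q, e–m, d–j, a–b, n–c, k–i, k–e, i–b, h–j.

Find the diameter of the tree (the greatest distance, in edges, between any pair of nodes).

A longest path is g - j - h - q - e - k - i - c - n - o, with 9 edges.

9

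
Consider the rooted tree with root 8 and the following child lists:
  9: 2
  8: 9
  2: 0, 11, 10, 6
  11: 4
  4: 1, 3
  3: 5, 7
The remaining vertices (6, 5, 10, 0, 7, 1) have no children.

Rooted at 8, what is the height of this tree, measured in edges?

6

The longest root-to-leaf path is 8-9-2-11-4-3-5 (6 edges).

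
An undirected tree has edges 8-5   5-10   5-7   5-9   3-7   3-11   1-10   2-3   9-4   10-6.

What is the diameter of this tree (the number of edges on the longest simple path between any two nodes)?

5

A longest path is 2 – 3 – 7 – 5 – 9 – 4, with 5 edges.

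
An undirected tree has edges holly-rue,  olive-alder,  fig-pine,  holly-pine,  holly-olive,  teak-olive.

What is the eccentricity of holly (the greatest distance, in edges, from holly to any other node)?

2

Distances from holly peak at 2, attained at teak (alder, fig also at distance 2).
holly–olive–teak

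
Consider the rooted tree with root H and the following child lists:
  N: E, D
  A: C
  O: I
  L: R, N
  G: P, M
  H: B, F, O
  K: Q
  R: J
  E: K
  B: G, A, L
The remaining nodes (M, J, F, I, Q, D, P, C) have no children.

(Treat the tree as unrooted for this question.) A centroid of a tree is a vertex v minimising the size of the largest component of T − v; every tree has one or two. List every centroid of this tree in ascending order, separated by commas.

If B is removed the pieces have sizes 8, 4, 3, 2, all ≤ ⌊18/2⌋ = 9.
No neighbour of B does as well, so B is the unique centroid.

B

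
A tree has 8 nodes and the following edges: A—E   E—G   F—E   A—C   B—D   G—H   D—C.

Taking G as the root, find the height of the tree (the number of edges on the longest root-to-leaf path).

B sits deepest: G–E–A–C–D–B — 5 edges from the root.

5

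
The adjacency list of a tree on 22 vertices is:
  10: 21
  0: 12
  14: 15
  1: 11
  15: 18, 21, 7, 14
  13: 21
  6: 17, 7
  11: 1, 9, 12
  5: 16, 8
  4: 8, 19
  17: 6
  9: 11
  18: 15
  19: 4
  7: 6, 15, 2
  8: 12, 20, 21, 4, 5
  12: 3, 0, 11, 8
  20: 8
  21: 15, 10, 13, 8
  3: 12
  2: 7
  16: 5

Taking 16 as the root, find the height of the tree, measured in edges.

17 sits deepest: 16 → 5 → 8 → 21 → 15 → 7 → 6 → 17 — 7 edges from the root.

7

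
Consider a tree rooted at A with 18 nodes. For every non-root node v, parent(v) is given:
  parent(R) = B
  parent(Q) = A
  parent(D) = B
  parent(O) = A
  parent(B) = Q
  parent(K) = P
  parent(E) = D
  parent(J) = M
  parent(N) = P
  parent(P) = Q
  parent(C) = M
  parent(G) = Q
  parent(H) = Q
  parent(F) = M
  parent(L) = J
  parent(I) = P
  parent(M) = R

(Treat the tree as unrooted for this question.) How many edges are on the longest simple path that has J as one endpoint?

6

The node farthest from J is N (K, O, I also at distance 6), via J–M–R–B–Q–P–N — 6 edges.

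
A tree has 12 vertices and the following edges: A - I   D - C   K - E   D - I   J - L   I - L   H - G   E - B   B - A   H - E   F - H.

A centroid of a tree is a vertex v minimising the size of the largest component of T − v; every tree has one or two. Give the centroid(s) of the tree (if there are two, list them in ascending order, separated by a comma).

A, B

Delete A: the remaining components have sizes 6, 5. Max 6 ≤ 6, so A is a centroid.
Its neighbour B also leaves a largest component of size 6, so both are centroids.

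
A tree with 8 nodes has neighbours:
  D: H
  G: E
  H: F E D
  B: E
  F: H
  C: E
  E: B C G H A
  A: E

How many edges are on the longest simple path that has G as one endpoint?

Distances from G peak at 3, attained at F (D also at distance 3).
G-E-H-F

3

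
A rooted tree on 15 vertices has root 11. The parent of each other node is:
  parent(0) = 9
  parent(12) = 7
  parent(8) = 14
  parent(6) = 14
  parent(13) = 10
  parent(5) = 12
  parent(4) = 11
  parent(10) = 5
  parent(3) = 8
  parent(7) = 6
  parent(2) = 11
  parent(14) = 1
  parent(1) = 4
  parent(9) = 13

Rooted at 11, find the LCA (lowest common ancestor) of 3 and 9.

Path 3→root: 3 8 14 1 4 11; path 9→root: 9 13 10 5 12 7 6 14 1 4 11.
First common node: 14.

14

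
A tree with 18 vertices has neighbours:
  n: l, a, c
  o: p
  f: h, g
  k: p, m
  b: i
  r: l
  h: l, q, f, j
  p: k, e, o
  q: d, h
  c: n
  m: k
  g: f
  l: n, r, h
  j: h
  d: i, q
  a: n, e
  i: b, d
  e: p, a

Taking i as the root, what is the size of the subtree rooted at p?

4

p's subtree: {p, o, k, m}, size 4.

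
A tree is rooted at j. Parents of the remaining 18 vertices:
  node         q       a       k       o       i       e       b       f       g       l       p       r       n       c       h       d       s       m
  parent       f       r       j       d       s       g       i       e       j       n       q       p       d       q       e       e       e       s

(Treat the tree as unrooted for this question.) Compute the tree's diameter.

8

BFS from k reaches a last, at distance 8; BFS from a confirms no node is farther.
Path: k–j–g–e–f–q–p–r–a.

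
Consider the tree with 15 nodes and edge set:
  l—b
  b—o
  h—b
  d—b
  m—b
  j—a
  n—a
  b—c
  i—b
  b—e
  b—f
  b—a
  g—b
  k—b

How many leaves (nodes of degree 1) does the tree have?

Exactly 13 nodes have a single neighbour: c, d, e, f, g, h, i, j, k, l, m, n, o.

13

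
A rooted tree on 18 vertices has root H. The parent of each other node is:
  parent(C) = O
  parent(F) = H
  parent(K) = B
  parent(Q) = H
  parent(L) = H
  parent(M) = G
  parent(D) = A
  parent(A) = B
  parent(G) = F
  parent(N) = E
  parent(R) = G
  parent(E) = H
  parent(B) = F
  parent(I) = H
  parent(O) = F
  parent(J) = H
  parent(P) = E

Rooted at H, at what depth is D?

Climbing from D to the root: D → A → B → F → H. That's 4 steps.

4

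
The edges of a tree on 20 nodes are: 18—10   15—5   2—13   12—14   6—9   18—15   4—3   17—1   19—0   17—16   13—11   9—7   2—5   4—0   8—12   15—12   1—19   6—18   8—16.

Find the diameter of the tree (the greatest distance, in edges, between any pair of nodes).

A longest path is 3 - 4 - 0 - 19 - 1 - 17 - 16 - 8 - 12 - 15 - 18 - 6 - 9 - 7, with 13 edges.

13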